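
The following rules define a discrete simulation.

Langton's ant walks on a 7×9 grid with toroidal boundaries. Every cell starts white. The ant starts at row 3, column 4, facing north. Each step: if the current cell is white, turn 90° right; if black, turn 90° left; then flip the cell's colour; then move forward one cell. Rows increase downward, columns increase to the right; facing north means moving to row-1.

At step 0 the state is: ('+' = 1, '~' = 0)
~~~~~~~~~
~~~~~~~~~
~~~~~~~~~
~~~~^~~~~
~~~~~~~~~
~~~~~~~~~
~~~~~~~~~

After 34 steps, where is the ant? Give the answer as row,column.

step 0: ~~~~~~~~~
~~~~~~~~~
~~~~~~~~~
~~~~^~~~~
~~~~~~~~~
~~~~~~~~~
~~~~~~~~~
step 1: ~~~~~~~~~
~~~~~~~~~
~~~~~~~~~
~~~~+>~~~
~~~~~~~~~
~~~~~~~~~
~~~~~~~~~
step 2: ~~~~~~~~~
~~~~~~~~~
~~~~~~~~~
~~~~++~~~
~~~~~v~~~
~~~~~~~~~
~~~~~~~~~
step 3: ~~~~~~~~~
~~~~~~~~~
~~~~~~~~~
~~~~++~~~
~~~~<+~~~
~~~~~~~~~
~~~~~~~~~
step 4: ~~~~~~~~~
~~~~~~~~~
~~~~~~~~~
~~~~^+~~~
~~~~++~~~
~~~~~~~~~
~~~~~~~~~
step 5: ~~~~~~~~~
~~~~~~~~~
~~~~~~~~~
~~~<~+~~~
~~~~++~~~
~~~~~~~~~
~~~~~~~~~
step 6: ~~~~~~~~~
~~~~~~~~~
~~~^~~~~~
~~~+~+~~~
~~~~++~~~
~~~~~~~~~
~~~~~~~~~
step 7: ~~~~~~~~~
~~~~~~~~~
~~~+>~~~~
~~~+~+~~~
~~~~++~~~
~~~~~~~~~
~~~~~~~~~
step 8: ~~~~~~~~~
~~~~~~~~~
~~~++~~~~
~~~+v+~~~
~~~~++~~~
~~~~~~~~~
~~~~~~~~~
step 9: ~~~~~~~~~
~~~~~~~~~
~~~++~~~~
~~~<++~~~
~~~~++~~~
~~~~~~~~~
~~~~~~~~~
step 10: ~~~~~~~~~
~~~~~~~~~
~~~++~~~~
~~~~++~~~
~~~v++~~~
~~~~~~~~~
~~~~~~~~~
step 11: ~~~~~~~~~
~~~~~~~~~
~~~++~~~~
~~~~++~~~
~~<+++~~~
~~~~~~~~~
~~~~~~~~~
step 12: ~~~~~~~~~
~~~~~~~~~
~~~++~~~~
~~^~++~~~
~~++++~~~
~~~~~~~~~
~~~~~~~~~
step 13: ~~~~~~~~~
~~~~~~~~~
~~~++~~~~
~~+>++~~~
~~++++~~~
~~~~~~~~~
~~~~~~~~~
step 14: ~~~~~~~~~
~~~~~~~~~
~~~++~~~~
~~++++~~~
~~+v++~~~
~~~~~~~~~
~~~~~~~~~
step 15: ~~~~~~~~~
~~~~~~~~~
~~~++~~~~
~~++++~~~
~~+~>+~~~
~~~~~~~~~
~~~~~~~~~
step 16: ~~~~~~~~~
~~~~~~~~~
~~~++~~~~
~~++^+~~~
~~+~~+~~~
~~~~~~~~~
~~~~~~~~~
step 17: ~~~~~~~~~
~~~~~~~~~
~~~++~~~~
~~+<~+~~~
~~+~~+~~~
~~~~~~~~~
~~~~~~~~~
step 18: ~~~~~~~~~
~~~~~~~~~
~~~++~~~~
~~+~~+~~~
~~+v~+~~~
~~~~~~~~~
~~~~~~~~~
step 19: ~~~~~~~~~
~~~~~~~~~
~~~++~~~~
~~+~~+~~~
~~<+~+~~~
~~~~~~~~~
~~~~~~~~~
step 20: ~~~~~~~~~
~~~~~~~~~
~~~++~~~~
~~+~~+~~~
~~~+~+~~~
~~v~~~~~~
~~~~~~~~~
step 21: ~~~~~~~~~
~~~~~~~~~
~~~++~~~~
~~+~~+~~~
~~~+~+~~~
~<+~~~~~~
~~~~~~~~~
step 22: ~~~~~~~~~
~~~~~~~~~
~~~++~~~~
~~+~~+~~~
~^~+~+~~~
~++~~~~~~
~~~~~~~~~
step 23: ~~~~~~~~~
~~~~~~~~~
~~~++~~~~
~~+~~+~~~
~+>+~+~~~
~++~~~~~~
~~~~~~~~~
step 24: ~~~~~~~~~
~~~~~~~~~
~~~++~~~~
~~+~~+~~~
~+++~+~~~
~+v~~~~~~
~~~~~~~~~
step 25: ~~~~~~~~~
~~~~~~~~~
~~~++~~~~
~~+~~+~~~
~+++~+~~~
~+~>~~~~~
~~~~~~~~~
step 26: ~~~~~~~~~
~~~~~~~~~
~~~++~~~~
~~+~~+~~~
~+++~+~~~
~+~+~~~~~
~~~v~~~~~
step 27: ~~~~~~~~~
~~~~~~~~~
~~~++~~~~
~~+~~+~~~
~+++~+~~~
~+~+~~~~~
~~<+~~~~~
step 28: ~~~~~~~~~
~~~~~~~~~
~~~++~~~~
~~+~~+~~~
~+++~+~~~
~+^+~~~~~
~~++~~~~~
step 29: ~~~~~~~~~
~~~~~~~~~
~~~++~~~~
~~+~~+~~~
~+++~+~~~
~++>~~~~~
~~++~~~~~
step 30: ~~~~~~~~~
~~~~~~~~~
~~~++~~~~
~~+~~+~~~
~++^~+~~~
~++~~~~~~
~~++~~~~~
step 31: ~~~~~~~~~
~~~~~~~~~
~~~++~~~~
~~+~~+~~~
~+<~~+~~~
~++~~~~~~
~~++~~~~~
step 32: ~~~~~~~~~
~~~~~~~~~
~~~++~~~~
~~+~~+~~~
~+~~~+~~~
~+v~~~~~~
~~++~~~~~
step 33: ~~~~~~~~~
~~~~~~~~~
~~~++~~~~
~~+~~+~~~
~+~~~+~~~
~+~>~~~~~
~~++~~~~~
step 34: ~~~~~~~~~
~~~~~~~~~
~~~++~~~~
~~+~~+~~~
~+~~~+~~~
~+~+~~~~~
~~+v~~~~~

6,3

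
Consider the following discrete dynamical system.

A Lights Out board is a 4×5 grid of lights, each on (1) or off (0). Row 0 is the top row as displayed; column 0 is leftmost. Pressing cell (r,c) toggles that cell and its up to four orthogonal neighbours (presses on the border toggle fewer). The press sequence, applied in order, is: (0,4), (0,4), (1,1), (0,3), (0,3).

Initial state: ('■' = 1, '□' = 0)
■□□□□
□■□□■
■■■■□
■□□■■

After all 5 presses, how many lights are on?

11

k=0  ■□□□□
□■□□■
■■■■□
■□□■■
k=1  ■□□■■
□■□□□
■■■■□
■□□■■
k=2  ■□□□□
□■□□■
■■■■□
■□□■■
k=3  ■■□□□
■□■□■
■□■■□
■□□■■
k=4  ■■■■■
■□■■■
■□■■□
■□□■■
k=5  ■■□□□
■□■□■
■□■■□
■□□■■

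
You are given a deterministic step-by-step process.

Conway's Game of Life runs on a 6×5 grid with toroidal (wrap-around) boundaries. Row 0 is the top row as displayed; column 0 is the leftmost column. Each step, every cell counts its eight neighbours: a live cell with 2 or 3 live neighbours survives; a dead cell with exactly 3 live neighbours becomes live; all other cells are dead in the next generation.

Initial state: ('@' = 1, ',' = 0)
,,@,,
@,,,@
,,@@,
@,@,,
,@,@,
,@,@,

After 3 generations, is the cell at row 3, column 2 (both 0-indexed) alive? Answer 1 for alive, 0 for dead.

t=0: ,,@,,
@,,,@
,,@@,
@,@,,
,@,@,
,@,@,
t=1: @@@@@
,@@,@
@,@@,
,,,,@
@@,@@
,@,@,
t=2: ,,,,,
,,,,,
@,@,,
,,,,,
,@,@,
,,,,,
t=3: ,,,,,
,,,,,
,,,,,
,@@,,
,,,,,
,,,,,

1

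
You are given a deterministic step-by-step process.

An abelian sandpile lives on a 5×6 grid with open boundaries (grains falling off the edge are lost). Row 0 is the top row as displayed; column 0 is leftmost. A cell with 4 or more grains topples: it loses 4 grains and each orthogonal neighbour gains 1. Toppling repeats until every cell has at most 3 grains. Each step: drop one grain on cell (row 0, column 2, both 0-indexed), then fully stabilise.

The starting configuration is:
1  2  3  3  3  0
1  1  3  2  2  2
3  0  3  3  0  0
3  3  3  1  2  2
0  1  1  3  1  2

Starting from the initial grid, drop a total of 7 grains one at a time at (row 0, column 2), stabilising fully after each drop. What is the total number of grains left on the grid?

gen 0: 1  2  3  3  3  0
1  1  3  2  2  2
3  0  3  3  0  0
3  3  3  1  2  2
0  1  1  3  1  2
gen 1: 1  3  2  2  1  1
2  2  2  2  0  3
0  3  2  1  2  0
1  1  1  3  2  2
1  2  2  3  1  2
gen 2: 1  3  3  2  1  1
2  2  2  2  0  3
0  3  2  1  2  0
1  1  1  3  2  2
1  2  2  3  1  2
gen 3: 2  0  1  3  1  1
2  3  3  2  0  3
0  3  2  1  2  0
1  1  1  3  2  2
1  2  2  3  1  2
gen 4: 2  0  2  3  1  1
2  3  3  2  0  3
0  3  2  1  2  0
1  1  1  3  2  2
1  2  2  3  1  2
gen 5: 2  0  3  3  1  1
2  3  3  2  0  3
0  3  2  1  2  0
1  1  1  3  2  2
1  2  2  3  1  2
gen 6: 2  2  2  1  2  1
3  1  3  0  1  3
1  1  0  3  2  0
1  2  2  3  2  2
1  2  2  3  1  2
gen 7: 2  2  3  1  2  1
3  1  3  0  1  3
1  1  0  3  2  0
1  2  2  3  2  2
1  2  2  3  1  2

52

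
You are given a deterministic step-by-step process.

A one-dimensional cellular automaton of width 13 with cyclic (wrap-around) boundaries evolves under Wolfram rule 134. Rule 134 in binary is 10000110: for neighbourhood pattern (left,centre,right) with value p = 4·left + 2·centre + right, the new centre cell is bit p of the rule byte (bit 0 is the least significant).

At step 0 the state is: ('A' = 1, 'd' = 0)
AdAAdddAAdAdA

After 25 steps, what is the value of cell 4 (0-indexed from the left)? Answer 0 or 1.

0

step 0: AdAAdddAAdAdA
step 1: ddddddAdddAdd
step 2: dddddAAddAAdd
step 3: ddddAdddAdddd
step 4: dddAAddAAdddd
step 5: ddAdddAdddddd
step 6: dAAddAAdddddd
step 7: AdddAdddddddd
step 8: AddAAdddddddA
step 9: ddAddddddddAd
step 10: dAAdddddddAAd
step 11: AddddddddAddd
step 12: AdddddddAAddA
step 13: dddddddAdddAd
step 14: ddddddAAddAAd
step 15: dddddAdddAddd
step 16: ddddAAddAAddd
step 17: dddAdddAddddd
step 18: ddAAddAAddddd
step 19: dAdddAddddddd
step 20: AAddAAddddddd
step 21: dddAddddddddA
step 22: ddAAdddddddAA
step 23: dAddddddddAdd
step 24: AAdddddddAAdd
step 25: ddddddddAdddA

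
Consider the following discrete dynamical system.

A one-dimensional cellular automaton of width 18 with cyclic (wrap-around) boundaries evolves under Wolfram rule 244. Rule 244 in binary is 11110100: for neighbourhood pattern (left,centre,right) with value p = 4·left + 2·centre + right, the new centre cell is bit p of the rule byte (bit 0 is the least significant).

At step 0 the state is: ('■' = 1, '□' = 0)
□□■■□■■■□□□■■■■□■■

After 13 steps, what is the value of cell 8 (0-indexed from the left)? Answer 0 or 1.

1

k=0  □□■■□■■■□□□■■■■□■■
k=1  ■□□■■□■■■□□□■■■■□■
k=2  ■■□□■■□■■■□□□■■■■□
k=3  □■■□□■■□■■■□□□■■■■
k=4  ■□■■□□■■□■■■□□□■■■
k=5  ■■□■■□□■■□■■■□□□■■
k=6  ■■■□■■□□■■□■■■□□□■
k=7  ■■■■□■■□□■■□■■■□□□
k=8  □■■■■□■■□□■■□■■■□□
k=9  □□■■■■□■■□□■■□■■■□
k=10  □□□■■■■□■■□□■■□■■■
k=11  ■□□□■■■■□■■□□■■□■■
k=12  ■■□□□■■■■□■■□□■■□■
k=13  ■■■□□□■■■■□■■□□■■□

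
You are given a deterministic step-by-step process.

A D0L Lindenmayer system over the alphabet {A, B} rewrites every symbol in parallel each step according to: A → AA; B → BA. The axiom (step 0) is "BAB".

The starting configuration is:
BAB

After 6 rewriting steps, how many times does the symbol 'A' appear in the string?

190

0) BAB
1) BAAABA
2) BAAAAAAABAAA
3) BAAAAAAAAAAAAAAABAAAAAAA
4) BAAAAAAAAAAAAAAAAAAAAAAAAAAAAAAABAAAAAAAAAAAAAAA
5) BAAAAAAAAAAAAAAAAAAAAAAAAAAAAAAAAAAAAAAAAAAAAAAAAAAAAAAAAAAAAAAABAAAAAAAAAAAAAAAAAAAAAAAAAAAAAAA
6) BAAAAAAAAAAAAAAAAAAAAAAAAAAAAAAAAAAAAAAAAAAAAAAAAAAAAAAAAA…AAAAAAAAAAAAAAAAAAAAAAAAAAAAAAAAAAAAAAAAAAAAAAAAAAAAAAAAAA  (len 192)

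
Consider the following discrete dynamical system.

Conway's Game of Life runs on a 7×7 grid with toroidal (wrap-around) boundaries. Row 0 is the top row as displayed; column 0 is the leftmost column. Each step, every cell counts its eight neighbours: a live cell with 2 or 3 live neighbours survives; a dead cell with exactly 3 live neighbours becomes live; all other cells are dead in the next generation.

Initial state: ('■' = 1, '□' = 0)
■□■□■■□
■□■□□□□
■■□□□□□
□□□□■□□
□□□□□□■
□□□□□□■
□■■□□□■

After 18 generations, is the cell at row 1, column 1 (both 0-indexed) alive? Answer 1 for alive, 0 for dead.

0

k=0  ■□■□■■□
■□■□□□□
■■□□□□□
□□□□■□□
□□□□□□■
□□□□□□■
□■■□□□■
k=1  ■□■□□■□
■□■■□□□
■■□□□□□
■□□□□□□
□□□□□■□
□□□□□■■
□■■■□□■
k=2  ■□□□■□□
■□■■□□□
■□■□□□■
■■□□□□■
□□□□□■□
■□■□■■■
□■■■■□□
k=3  ■□□□■□□
■□■■□□□
□□■■□□□
□■□□□■□
□□□□■□□
■□■□□□■
□□■□□□□
k=4  □□■□□□□
□□■□■□□
□□□■■□□
□□■■■□□
■■□□□■■
□■□■□□□
■□□■□□■
k=5  □■■□□□□
□□■□■□□
□□□□□■□
■■■□□□■
■■□□□■■
□■□□■■□
■■□■□□□
k=6  ■□□□□□□
□■■■□□□
■□■■□■■
□□■□□□□
□□□□■□□
□□□□■■□
■□□■■□□
k=7  ■□□□■□□
□□□■■□□
■□□□■□■
□■■□■■■
□□□■■■□
□□□□□■□
□□□■■■■
k=8  □□□□□□■
■□□■■□■
■■■□□□■
□■■□□□□
□□■■□□□
□□□□□□□
□□□■□□■
k=9  □□□■■□■
□□■■□□□
□□□□□■■
□□□□□□□
□■■■□□□
□□■■□□□
□□□□□□□
k=10  □□■■■□□
□□■■□□■
□□□□□□□
□□■□□□□
□■□■□□□
□■□■□□□
□□■□■□□
k=11  □■□□■■□
□□■□■□□
□□■■□□□
□□■□□□□
□■□■□□□
□■□■■□□
□■□□■□□
k=12  □■■□■■□
□■■□■■□
□■■□□□□
□■□□□□□
□■□■■□□
■■□■■□□
■■□□□□□
k=13  □□□□■■■
■□□□■■□
■□□■□□□
■■□■□□□
□■□■■□□
□□□■■□□
□□□□□■■
k=14  ■□□□□□□
■□□■□□□
■□■■□□□
■■□■□□□
■■□□□□□
□□■■□□□
□□□■□□■
k=15  ■□□□□□■
■□■■□□■
■□□■■□■
□□□■□□■
■□□■□□□
■■■■□□□
□□■■□□□
k=16  ■□□□□□■
□□■■■□□
□■□□■□□
□□■■□■■
■□□■■□■
■□□□■□□
□□□■□□■
k=17  ■□■□■■■
■■■■■■□
□■□□□□□
□■■□□□■
■■■□□□□
■□□□■□□
□□□□□■■
k=18  □□■□□□□
□□□□□□□
□□□□■■■
□□□□□□□
□□■■□□■
■□□□□■□
□■□■□□□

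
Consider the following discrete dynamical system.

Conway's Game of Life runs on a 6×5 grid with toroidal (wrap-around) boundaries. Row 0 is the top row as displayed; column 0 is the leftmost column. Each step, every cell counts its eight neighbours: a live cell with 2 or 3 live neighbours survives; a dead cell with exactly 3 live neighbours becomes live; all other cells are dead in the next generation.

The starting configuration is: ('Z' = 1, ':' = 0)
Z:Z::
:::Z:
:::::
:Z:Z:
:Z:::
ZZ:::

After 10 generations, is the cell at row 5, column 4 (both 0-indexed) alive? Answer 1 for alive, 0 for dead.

0

[0] Z:Z::
:::Z:
:::::
:Z:Z:
:Z:::
ZZ:::
[1] Z:Z:Z
:::::
::Z::
::Z::
:Z:::
Z:Z::
[2] Z::ZZ
:Z:Z:
:::::
:ZZ::
:ZZ::
Z:ZZZ
[3] :::::
Z:ZZ:
:Z:::
:ZZ::
::::Z
:::::
[4] :::::
:ZZ::
Z::Z:
ZZZ::
:::::
:::::
[5] :::::
:ZZ::
Z::ZZ
ZZZ:Z
:Z:::
:::::
[6] :::::
ZZZZZ
:::::
::Z::
:ZZ::
:::::
[7] ZZZZZ
ZZZZZ
Z:::Z
:ZZ::
:ZZ::
:::::
[8] :::::
:::::
:::::
::ZZ:
:ZZ::
::::Z
[9] :::::
:::::
:::::
:ZZZ:
:ZZ::
:::::
[10] :::::
:::::
::Z::
:Z:Z:
:Z:Z:
:::::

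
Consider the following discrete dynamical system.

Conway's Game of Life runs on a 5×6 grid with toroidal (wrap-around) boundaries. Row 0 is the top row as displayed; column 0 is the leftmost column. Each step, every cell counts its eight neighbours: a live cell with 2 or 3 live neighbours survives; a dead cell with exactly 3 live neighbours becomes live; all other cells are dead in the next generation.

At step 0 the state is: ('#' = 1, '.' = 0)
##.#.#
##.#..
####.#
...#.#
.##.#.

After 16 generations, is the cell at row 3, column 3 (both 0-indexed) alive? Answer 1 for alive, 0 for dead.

0

t=0: ##.#.#
##.#..
####.#
...#.#
.##.#.
t=1: ...#.#
...#..
...#.#
.....#
.#....
t=2: ..#.#.
..##..
......
#...#.
#...#.
t=3: .##.##
..##..
...#..
......
.#..#.
t=4: ##..##
.#....
..##..
......
######
t=5: ......
.#.###
..#...
#....#
..##..
t=6: ......
..###.
.###..
.###..
......
t=7: ...#..
.#..#.
......
.#.#..
..#...
t=8: ..##..
......
..#...
..#...
..##..
t=9: ..##..
..##..
......
.##...
.#....
t=10: .#.#..
..##..
.#.#..
.##...
.#.#..
t=11: .#.##.
.#.##.
.#.#..
##.#..
##.#..
t=12: .#...#
##....
.#.#..
...##.
...#.#
t=13: .##.##
.#....
##.##.
...#..
#.##.#
t=14: ....##
......
##.##.
......
#....#
t=15: #...##
#..#..
......
.#..#.
#...##
t=16: .#.#..
#...#.
......
#...#.
.#.#..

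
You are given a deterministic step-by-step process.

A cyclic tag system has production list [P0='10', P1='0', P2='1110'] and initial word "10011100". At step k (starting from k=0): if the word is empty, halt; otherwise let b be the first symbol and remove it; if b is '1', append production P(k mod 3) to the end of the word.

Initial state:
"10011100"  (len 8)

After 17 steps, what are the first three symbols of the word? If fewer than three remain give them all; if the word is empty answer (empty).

111

gen 0: "10011100"  (len 8)
gen 1: "001110010"  (len 9)
gen 2: "01110010"  (len 8)
gen 3: "1110010"  (len 7)
gen 4: "11001010"  (len 8)
gen 5: "10010100"  (len 8)
gen 6: "00101001110"  (len 11)
gen 7: "0101001110"  (len 10)
gen 8: "101001110"  (len 9)
gen 9: "010011101110"  (len 12)
gen 10: "10011101110"  (len 11)
gen 11: "00111011100"  (len 11)
gen 12: "0111011100"  (len 10)
gen 13: "111011100"  (len 9)
gen 14: "110111000"  (len 9)
gen 15: "101110001110"  (len 12)
gen 16: "0111000111010"  (len 13)
gen 17: "111000111010"  (len 12)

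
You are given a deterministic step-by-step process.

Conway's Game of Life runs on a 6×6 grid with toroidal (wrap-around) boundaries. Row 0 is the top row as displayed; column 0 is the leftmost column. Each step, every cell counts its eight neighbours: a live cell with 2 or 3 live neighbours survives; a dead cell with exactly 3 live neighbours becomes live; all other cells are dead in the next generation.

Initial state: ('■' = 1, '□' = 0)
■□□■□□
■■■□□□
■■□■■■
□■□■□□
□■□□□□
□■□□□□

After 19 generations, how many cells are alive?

3

step 0: ■□□■□□
■■■□□□
■■□■■■
□■□■□□
□■□□□□
□■□□□□
step 1: ■□□□□□
□□□□□□
□□□■■■
□■□■□■
■■□□□□
■■■□□□
step 2: ■□□□□□
□□□□■■
■□■■□■
□■□■□■
□□□□□■
□□■□□■
step 3: ■□□□■□
□■□■■□
□■■■□□
□■□■□■
□□■□□■
■□□□□■
step 4: ■■□■■□
■■□□■■
□■□□□□
□■□■□□
□■■□□■
■■□□■□
step 5: □□□■□□
□□□■■□
□■□□■■
□■□□□□
□□□■■■
□□□□■□
step 6: □□□■□□
□□■■□■
■□■■■■
□□■■□□
□□□■■■
□□□□□■
step 7: □□■■□□
■■□□□■
■□□□□■
■■□□□□
□□■■□■
□□□■□■
step 8: □■■■□■
□■■□■■
□□□□□□
□■■□■□
□■■■□■
□□□□□□
step 9: □■□■□■
□■□□■■
■□□□■■
■■□□■□
■■□■■□
□□□□□□
step 10: □□■□□■
□■■■□□
□□□■□□
□□■□□□
■■■■■□
□■□■□■
step 11: □□□□□□
□■□■■□
□■□■□□
□□□□■□
■□□□■■
□□□□□■
step 12: □□□□■□
□□□■■□
□□□■□□
■□□■■□
■□□□■□
■□□□■■
step 13: □□□□□□
□□□■■□
□□■□□■
□□□■■□
■■□□□□
■□□■■□
step 14: □□□□□■
□□□■■□
□□■□□■
■■■■■■
■■■□□□
■■□□□■
step 15: □□□□□■
□□□■■■
□□□□□□
□□□□■□
□□□□□□
□□■□□■
step 16: ■□□■□■
□□□□■■
□□□■□■
□□□□□□
□□□□□□
□□□□□□
step 17: ■□□□□■
□□□■□□
□□□□□■
□□□□□□
□□□□□□
□□□□□□
step 18: □□□□□□
■□□□■■
□□□□□□
□□□□□□
□□□□□□
□□□□□□
step 19: □□□□□■
□□□□□■
□□□□□■
□□□□□□
□□□□□□
□□□□□□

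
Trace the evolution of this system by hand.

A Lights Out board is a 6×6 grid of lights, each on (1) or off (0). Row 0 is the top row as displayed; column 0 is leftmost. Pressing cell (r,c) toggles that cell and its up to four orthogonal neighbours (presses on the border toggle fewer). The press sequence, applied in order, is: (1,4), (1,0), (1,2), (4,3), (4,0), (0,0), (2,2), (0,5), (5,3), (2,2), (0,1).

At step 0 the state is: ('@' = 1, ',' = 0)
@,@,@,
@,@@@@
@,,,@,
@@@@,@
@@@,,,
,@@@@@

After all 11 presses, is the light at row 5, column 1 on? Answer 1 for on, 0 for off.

[0] @,@,@,
@,@@@@
@,,,@,
@@@@,@
@@@,,,
,@@@@@
[1] @,@,,,
@,@,,,
@,,,,,
@@@@,@
@@@,,,
,@@@@@
[2] ,,@,,,
,@@,,,
,,,,,,
@@@@,@
@@@,,,
,@@@@@
[3] ,,,,,,
,,,@,,
,,@,,,
@@@@,@
@@@,,,
,@@@@@
[4] ,,,,,,
,,,@,,
,,@,,,
@@@,,@
@@,@@,
,@@,@@
[5] ,,,,,,
,,,@,,
,,@,,,
,@@,,@
,,,@@,
@@@,@@
[6] @@,,,,
@,,@,,
,,@,,,
,@@,,@
,,,@@,
@@@,@@
[7] @@,,,,
@,@@,,
,@,@,,
,@,,,@
,,,@@,
@@@,@@
[8] @@,,@@
@,@@,@
,@,@,,
,@,,,@
,,,@@,
@@@,@@
[9] @@,,@@
@,@@,@
,@,@,,
,@,,,@
,,,,@,
@@,@,@
[10] @@,,@@
@,,@,@
,,@,,,
,@@,,@
,,,,@,
@@,@,@
[11] ,,@,@@
@@,@,@
,,@,,,
,@@,,@
,,,,@,
@@,@,@

1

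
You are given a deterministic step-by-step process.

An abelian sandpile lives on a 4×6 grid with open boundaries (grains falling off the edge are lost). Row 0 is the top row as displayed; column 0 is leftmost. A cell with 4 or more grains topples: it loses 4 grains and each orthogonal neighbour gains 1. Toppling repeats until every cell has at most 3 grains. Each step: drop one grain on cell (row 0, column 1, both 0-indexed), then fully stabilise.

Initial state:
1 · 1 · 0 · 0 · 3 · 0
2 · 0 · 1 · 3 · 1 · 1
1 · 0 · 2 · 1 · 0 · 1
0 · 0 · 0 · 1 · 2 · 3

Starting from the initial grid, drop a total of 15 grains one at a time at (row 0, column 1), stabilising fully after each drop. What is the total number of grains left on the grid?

t=0: 1 · 1 · 0 · 0 · 3 · 0
2 · 0 · 1 · 3 · 1 · 1
1 · 0 · 2 · 1 · 0 · 1
0 · 0 · 0 · 1 · 2 · 3
t=1: 1 · 2 · 0 · 0 · 3 · 0
2 · 0 · 1 · 3 · 1 · 1
1 · 0 · 2 · 1 · 0 · 1
0 · 0 · 0 · 1 · 2 · 3
t=2: 1 · 3 · 0 · 0 · 3 · 0
2 · 0 · 1 · 3 · 1 · 1
1 · 0 · 2 · 1 · 0 · 1
0 · 0 · 0 · 1 · 2 · 3
t=3: 2 · 0 · 1 · 0 · 3 · 0
2 · 1 · 1 · 3 · 1 · 1
1 · 0 · 2 · 1 · 0 · 1
0 · 0 · 0 · 1 · 2 · 3
t=4: 2 · 1 · 1 · 0 · 3 · 0
2 · 1 · 1 · 3 · 1 · 1
1 · 0 · 2 · 1 · 0 · 1
0 · 0 · 0 · 1 · 2 · 3
t=5: 2 · 2 · 1 · 0 · 3 · 0
2 · 1 · 1 · 3 · 1 · 1
1 · 0 · 2 · 1 · 0 · 1
0 · 0 · 0 · 1 · 2 · 3
t=6: 2 · 3 · 1 · 0 · 3 · 0
2 · 1 · 1 · 3 · 1 · 1
1 · 0 · 2 · 1 · 0 · 1
0 · 0 · 0 · 1 · 2 · 3
t=7: 3 · 0 · 2 · 0 · 3 · 0
2 · 2 · 1 · 3 · 1 · 1
1 · 0 · 2 · 1 · 0 · 1
0 · 0 · 0 · 1 · 2 · 3
t=8: 3 · 1 · 2 · 0 · 3 · 0
2 · 2 · 1 · 3 · 1 · 1
1 · 0 · 2 · 1 · 0 · 1
0 · 0 · 0 · 1 · 2 · 3
t=9: 3 · 2 · 2 · 0 · 3 · 0
2 · 2 · 1 · 3 · 1 · 1
1 · 0 · 2 · 1 · 0 · 1
0 · 0 · 0 · 1 · 2 · 3
t=10: 3 · 3 · 2 · 0 · 3 · 0
2 · 2 · 1 · 3 · 1 · 1
1 · 0 · 2 · 1 · 0 · 1
0 · 0 · 0 · 1 · 2 · 3
t=11: 0 · 1 · 3 · 0 · 3 · 0
3 · 3 · 1 · 3 · 1 · 1
1 · 0 · 2 · 1 · 0 · 1
0 · 0 · 0 · 1 · 2 · 3
t=12: 0 · 2 · 3 · 0 · 3 · 0
3 · 3 · 1 · 3 · 1 · 1
1 · 0 · 2 · 1 · 0 · 1
0 · 0 · 0 · 1 · 2 · 3
t=13: 0 · 3 · 3 · 0 · 3 · 0
3 · 3 · 1 · 3 · 1 · 1
1 · 0 · 2 · 1 · 0 · 1
0 · 0 · 0 · 1 · 2 · 3
t=14: 2 · 2 · 0 · 1 · 3 · 0
0 · 1 · 3 · 3 · 1 · 1
2 · 1 · 2 · 1 · 0 · 1
0 · 0 · 0 · 1 · 2 · 3
t=15: 2 · 3 · 0 · 1 · 3 · 0
0 · 1 · 3 · 3 · 1 · 1
2 · 1 · 2 · 1 · 0 · 1
0 · 0 · 0 · 1 · 2 · 3

31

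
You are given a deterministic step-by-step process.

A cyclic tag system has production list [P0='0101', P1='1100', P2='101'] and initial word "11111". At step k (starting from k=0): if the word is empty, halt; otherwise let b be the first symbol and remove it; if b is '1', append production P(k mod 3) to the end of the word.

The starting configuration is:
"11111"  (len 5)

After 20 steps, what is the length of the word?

t=0: "11111"  (len 5)
t=1: "11110101"  (len 8)
t=2: "11101011100"  (len 11)
t=3: "1101011100101"  (len 13)
t=4: "1010111001010101"  (len 16)
t=5: "0101110010101011100"  (len 19)
t=6: "101110010101011100"  (len 18)
t=7: "011100101010111000101"  (len 21)
t=8: "11100101010111000101"  (len 20)
t=9: "1100101010111000101101"  (len 22)
t=10: "1001010101110001011010101"  (len 25)
t=11: "0010101011100010110101011100"  (len 28)
t=12: "010101011100010110101011100"  (len 27)
t=13: "10101011100010110101011100"  (len 26)
t=14: "01010111000101101010111001100"  (len 29)
t=15: "1010111000101101010111001100"  (len 28)
t=16: "0101110001011010101110011000101"  (len 31)
t=17: "101110001011010101110011000101"  (len 30)
t=18: "01110001011010101110011000101101"  (len 32)
t=19: "1110001011010101110011000101101"  (len 31)
t=20: "1100010110101011100110001011011100"  (len 34)

34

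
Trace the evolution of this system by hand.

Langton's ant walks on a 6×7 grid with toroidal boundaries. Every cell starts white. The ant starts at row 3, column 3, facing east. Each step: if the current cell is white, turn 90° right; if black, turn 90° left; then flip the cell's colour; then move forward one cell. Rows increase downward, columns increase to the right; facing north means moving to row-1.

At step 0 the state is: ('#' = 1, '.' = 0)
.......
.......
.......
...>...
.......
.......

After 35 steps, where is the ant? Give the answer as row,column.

3,0

[0] .......
.......
.......
...>...
.......
.......
[1] .......
.......
.......
...#...
...v...
.......
[2] .......
.......
.......
...#...
..<#...
.......
[3] .......
.......
.......
..^#...
..##...
.......
[4] .......
.......
.......
..#>...
..##...
.......
[5] .......
.......
...^...
..#....
..##...
.......
[6] .......
.......
...#>..
..#....
..##...
.......
[7] .......
.......
...##..
..#.v..
..##...
.......
[8] .......
.......
...##..
..#<#..
..##...
.......
[9] .......
.......
...^#..
..###..
..##...
.......
[10] .......
.......
..<.#..
..###..
..##...
.......
[11] .......
..^....
..#.#..
..###..
..##...
.......
[12] .......
..#>...
..#.#..
..###..
..##...
.......
[13] .......
..##...
..#v#..
..###..
..##...
.......
[14] .......
..##...
..<##..
..###..
..##...
.......
[15] .......
..##...
...##..
..v##..
..##...
.......
[16] .......
..##...
...##..
...>#..
..##...
.......
[17] .......
..##...
...^#..
....#..
..##...
.......
[18] .......
..##...
..<.#..
....#..
..##...
.......
[19] .......
..^#...
..#.#..
....#..
..##...
.......
[20] .......
.<.#...
..#.#..
....#..
..##...
.......
[21] .^.....
.#.#...
..#.#..
....#..
..##...
.......
[22] .#>....
.#.#...
..#.#..
....#..
..##...
.......
[23] .##....
.#v#...
..#.#..
....#..
..##...
.......
[24] .##....
.<##...
..#.#..
....#..
..##...
.......
[25] .##....
..##...
.v#.#..
....#..
..##...
.......
[26] .##....
..##...
<##.#..
....#..
..##...
.......
[27] .##....
^.##...
###.#..
....#..
..##...
.......
[28] .##....
#>##...
###.#..
....#..
..##...
.......
[29] .##....
####...
#v#.#..
....#..
..##...
.......
[30] .##....
####...
#.>.#..
....#..
..##...
.......
[31] .##....
##^#...
#...#..
....#..
..##...
.......
[32] .##....
#<.#...
#...#..
....#..
..##...
.......
[33] .##....
#..#...
#v..#..
....#..
..##...
.......
[34] .##....
#..#...
<#..#..
....#..
..##...
.......
[35] .##....
#..#...
.#..#..
v...#..
..##...
.......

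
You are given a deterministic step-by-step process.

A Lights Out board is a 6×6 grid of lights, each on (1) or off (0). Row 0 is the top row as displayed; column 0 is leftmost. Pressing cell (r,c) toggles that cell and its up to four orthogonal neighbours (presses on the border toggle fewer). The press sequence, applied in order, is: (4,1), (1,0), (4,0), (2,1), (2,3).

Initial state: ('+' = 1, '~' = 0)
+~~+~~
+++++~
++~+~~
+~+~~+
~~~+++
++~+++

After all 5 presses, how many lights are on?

16

gen 0: +~~+~~
+++++~
++~+~~
+~+~~+
~~~+++
++~+++
gen 1: +~~+~~
+++++~
++~+~~
+++~~+
++++++
+~~+++
gen 2: ~~~+~~
~~+++~
~+~+~~
+++~~+
++++++
+~~+++
gen 3: ~~~+~~
~~+++~
~+~+~~
~++~~+
~~++++
~~~+++
gen 4: ~~~+~~
~++++~
+~++~~
~~+~~+
~~++++
~~~+++
gen 5: ~~~+~~
~++~+~
+~~~+~
~~++~+
~~++++
~~~+++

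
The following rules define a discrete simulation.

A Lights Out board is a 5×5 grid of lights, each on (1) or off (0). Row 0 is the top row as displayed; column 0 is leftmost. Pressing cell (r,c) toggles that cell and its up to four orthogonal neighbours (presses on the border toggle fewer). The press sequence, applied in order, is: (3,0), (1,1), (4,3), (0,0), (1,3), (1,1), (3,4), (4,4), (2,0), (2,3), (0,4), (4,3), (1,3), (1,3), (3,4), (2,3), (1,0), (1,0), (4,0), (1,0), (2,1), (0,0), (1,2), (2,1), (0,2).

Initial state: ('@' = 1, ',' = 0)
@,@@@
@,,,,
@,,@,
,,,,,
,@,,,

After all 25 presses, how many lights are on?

11

step 0: @,@@@
@,,,,
@,,@,
,,,,,
,@,,,
step 1: @,@@@
@,,,,
,,,@,
@@,,,
@@,,,
step 2: @@@@@
,@@,,
,@,@,
@@,,,
@@,,,
step 3: @@@@@
,@@,,
,@,@,
@@,@,
@@@@@
step 4: ,,@@@
@@@,,
,@,@,
@@,@,
@@@@@
step 5: ,,@,@
@@,@@
,@,,,
@@,@,
@@@@@
step 6: ,@@,@
,,@@@
,,,,,
@@,@,
@@@@@
step 7: ,@@,@
,,@@@
,,,,@
@@,,@
@@@@,
step 8: ,@@,@
,,@@@
,,,,@
@@,,,
@@@,@
step 9: ,@@,@
@,@@@
@@,,@
,@,,,
@@@,@
step 10: ,@@,@
@,@,@
@@@@,
,@,@,
@@@,@
step 11: ,@@@,
@,@,,
@@@@,
,@,@,
@@@,@
step 12: ,@@@,
@,@,,
@@@@,
,@,,,
@@,@,
step 13: ,@@,,
@,,@@
@@@,,
,@,,,
@@,@,
step 14: ,@@@,
@,@,,
@@@@,
,@,,,
@@,@,
step 15: ,@@@,
@,@,,
@@@@@
,@,@@
@@,@@
step 16: ,@@@,
@,@@,
@@,,,
,@,,@
@@,@@
step 17: @@@@,
,@@@,
,@,,,
,@,,@
@@,@@
step 18: ,@@@,
@,@@,
@@,,,
,@,,@
@@,@@
step 19: ,@@@,
@,@@,
@@,,,
@@,,@
,,,@@
step 20: @@@@,
,@@@,
,@,,,
@@,,@
,,,@@
step 21: @@@@,
,,@@,
@,@,,
@,,,@
,,,@@
step 22: ,,@@,
@,@@,
@,@,,
@,,,@
,,,@@
step 23: ,,,@,
@@,,,
@,,,,
@,,,@
,,,@@
step 24: ,,,@,
@,,,,
,@@,,
@@,,@
,,,@@
step 25: ,@@,,
@,@,,
,@@,,
@@,,@
,,,@@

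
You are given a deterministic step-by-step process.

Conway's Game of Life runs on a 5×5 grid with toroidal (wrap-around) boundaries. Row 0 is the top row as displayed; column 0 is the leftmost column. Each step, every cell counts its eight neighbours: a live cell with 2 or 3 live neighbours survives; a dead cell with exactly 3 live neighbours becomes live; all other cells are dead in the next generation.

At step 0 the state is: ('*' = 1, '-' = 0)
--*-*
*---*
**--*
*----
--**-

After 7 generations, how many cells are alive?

k=0  --*-*
*---*
**--*
*----
--**-
k=1  ***-*
-----
-*---
*-**-
-****
k=2  ----*
--*--
-**--
*----
-----
k=3  -----
-***-
-**--
-*---
-----
k=4  --*--
-*-*-
*--*-
-**--
-----
k=5  --*--
-*-**
*--**
-**--
-**--
k=6  *----
-*---
-----
----*
---*-
k=7  -----
-----
-----
-----
----*

1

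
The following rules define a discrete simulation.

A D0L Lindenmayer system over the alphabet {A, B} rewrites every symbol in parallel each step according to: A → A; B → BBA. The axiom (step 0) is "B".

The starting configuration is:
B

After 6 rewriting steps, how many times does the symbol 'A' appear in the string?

63

[0] B
[1] BBA
[2] BBABBAA
[3] BBABBAABBABBAAA
[4] BBABBAABBABBAAABBABBAABBABBAAAA
[5] BBABBAABBABBAAABBABBAABBABBAAAABBABBAABBABBAAABBABBAABBABBAAAAA
[6] BBABBAABBABBAAABBABBAABBABBAAAABBABBAABBABBAAABBABBAABBABB…ABBABBAAABBABBAABBABBAAAABBABBAABBABBAAABBABBAABBABBAAAAAA  (len 127)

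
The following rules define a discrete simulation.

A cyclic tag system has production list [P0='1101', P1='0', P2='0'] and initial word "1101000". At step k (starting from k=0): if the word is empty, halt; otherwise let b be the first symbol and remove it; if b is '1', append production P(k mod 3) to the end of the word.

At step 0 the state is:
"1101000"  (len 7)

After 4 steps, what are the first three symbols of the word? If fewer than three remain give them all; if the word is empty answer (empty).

000

gen 0: "1101000"  (len 7)
gen 1: "1010001101"  (len 10)
gen 2: "0100011010"  (len 10)
gen 3: "100011010"  (len 9)
gen 4: "000110101101"  (len 12)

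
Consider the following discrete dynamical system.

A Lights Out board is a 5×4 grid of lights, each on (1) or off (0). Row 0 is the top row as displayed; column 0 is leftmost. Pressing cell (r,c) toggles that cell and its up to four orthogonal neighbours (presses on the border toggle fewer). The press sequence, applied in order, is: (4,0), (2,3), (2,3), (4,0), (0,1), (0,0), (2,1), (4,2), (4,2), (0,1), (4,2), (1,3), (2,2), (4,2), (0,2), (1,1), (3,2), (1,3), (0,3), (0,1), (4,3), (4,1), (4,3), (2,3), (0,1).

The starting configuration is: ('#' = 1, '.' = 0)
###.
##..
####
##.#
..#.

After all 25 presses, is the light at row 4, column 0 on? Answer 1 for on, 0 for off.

t=0: ###.
##..
####
##.#
..#.
t=1: ###.
##..
####
.#.#
###.
t=2: ###.
##.#
##..
.#..
###.
t=3: ###.
##..
####
.#.#
###.
t=4: ###.
##..
####
##.#
..#.
t=5: ....
#...
####
##.#
..#.
t=6: ##..
....
####
##.#
..#.
t=7: ##..
.#..
...#
#..#
..#.
t=8: ##..
.#..
...#
#.##
.#.#
t=9: ##..
.#..
...#
#..#
..#.
t=10: ..#.
....
...#
#..#
..#.
t=11: ..#.
....
...#
#.##
.#.#
t=12: ..##
..##
....
#.##
.#.#
t=13: ..##
...#
.###
#..#
.#.#
t=14: ..##
...#
.###
#.##
..#.
t=15: .#..
..##
.###
#.##
..#.
t=16: ....
##.#
..##
#.##
..#.
t=17: ....
##.#
...#
##..
....
t=18: ...#
###.
....
##..
....
t=19: ..#.
####
....
##..
....
t=20: ##..
#.##
....
##..
....
t=21: ##..
#.##
....
##.#
..##
t=22: ##..
#.##
....
#..#
##.#
t=23: ##..
#.##
....
#...
###.
t=24: ##..
#.#.
..##
#..#
###.
t=25: ..#.
###.
..##
#..#
###.

1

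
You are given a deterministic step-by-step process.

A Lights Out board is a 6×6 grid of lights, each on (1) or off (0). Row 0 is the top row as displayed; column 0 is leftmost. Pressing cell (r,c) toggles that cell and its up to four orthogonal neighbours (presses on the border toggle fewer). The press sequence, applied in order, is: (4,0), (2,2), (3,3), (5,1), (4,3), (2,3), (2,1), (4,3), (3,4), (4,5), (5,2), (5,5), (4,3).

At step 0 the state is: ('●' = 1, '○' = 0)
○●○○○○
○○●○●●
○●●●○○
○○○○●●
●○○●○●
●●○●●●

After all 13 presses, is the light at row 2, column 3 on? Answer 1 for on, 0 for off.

k=0  ○●○○○○
○○●○●●
○●●●○○
○○○○●●
●○○●○●
●●○●●●
k=1  ○●○○○○
○○●○●●
○●●●○○
●○○○●●
○●○●○●
○●○●●●
k=2  ○●○○○○
○○○○●●
○○○○○○
●○●○●●
○●○●○●
○●○●●●
k=3  ○●○○○○
○○○○●●
○○○●○○
●○○●○●
○●○○○●
○●○●●●
k=4  ○●○○○○
○○○○●●
○○○●○○
●○○●○●
○○○○○●
●○●●●●
k=5  ○●○○○○
○○○○●●
○○○●○○
●○○○○●
○○●●●●
●○●○●●
k=6  ○●○○○○
○○○●●●
○○●○●○
●○○●○●
○○●●●●
●○●○●●
k=7  ○●○○○○
○●○●●●
●●○○●○
●●○●○●
○○●●●●
●○●○●●
k=8  ○●○○○○
○●○●●●
●●○○●○
●●○○○●
○○○○○●
●○●●●●
k=9  ○●○○○○
○●○●●●
●●○○○○
●●○●●○
○○○○●●
●○●●●●
k=10  ○●○○○○
○●○●●●
●●○○○○
●●○●●●
○○○○○○
●○●●●○
k=11  ○●○○○○
○●○●●●
●●○○○○
●●○●●●
○○●○○○
●●○○●○
k=12  ○●○○○○
○●○●●●
●●○○○○
●●○●●●
○○●○○●
●●○○○●
k=13  ○●○○○○
○●○●●●
●●○○○○
●●○○●●
○○○●●●
●●○●○●

0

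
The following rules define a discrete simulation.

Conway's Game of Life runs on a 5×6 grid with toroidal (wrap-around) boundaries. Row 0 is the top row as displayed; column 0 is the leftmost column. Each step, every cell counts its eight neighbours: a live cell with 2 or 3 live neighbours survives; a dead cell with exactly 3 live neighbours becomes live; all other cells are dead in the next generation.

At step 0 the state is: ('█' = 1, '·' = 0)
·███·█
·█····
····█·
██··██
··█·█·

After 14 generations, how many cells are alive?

t=0: ·███·█
·█····
····█·
██··██
··█·█·
t=1: ██·██·
██·██·
·█··█·
██··█·
······
t=2: ██·██·
······
····█·
██···█
··███·
t=3: ·█··██
···███
█····█
███··█
······
t=4: █··█·█
···█··
··██··
·█···█
··█·█·
t=5: ··██·█
···█··
··███·
·█··█·
·████·
t=6: ·█····
······
··█·█·
·█···█
██···█
t=7: ·█····
······
······
·██·██
·██··█
t=8: ███···
······
······
·█████
···███
t=9: ██████
·█····
··███·
█·█··█
······
t=10: ██████
······
█·████
·██·██
······
t=11: ██████
······
█·█···
·██···
······
t=12: ██████
····█·
··█···
·██···
····██
t=13: ███···
█···█·
·███··
·███··
······
t=14: ██···█
█····█
█···█·
·█·█··
█··█··

11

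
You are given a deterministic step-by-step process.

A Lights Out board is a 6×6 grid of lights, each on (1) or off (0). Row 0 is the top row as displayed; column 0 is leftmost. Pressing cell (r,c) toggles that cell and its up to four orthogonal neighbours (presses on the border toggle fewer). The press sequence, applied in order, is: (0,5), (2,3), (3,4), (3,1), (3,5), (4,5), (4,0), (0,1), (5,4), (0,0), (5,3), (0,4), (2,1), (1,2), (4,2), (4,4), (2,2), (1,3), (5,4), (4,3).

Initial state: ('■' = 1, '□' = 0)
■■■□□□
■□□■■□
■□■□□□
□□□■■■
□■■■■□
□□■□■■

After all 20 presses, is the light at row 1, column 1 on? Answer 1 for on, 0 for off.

gen 0: ■■■□□□
■□□■■□
■□■□□□
□□□■■■
□■■■■□
□□■□■■
gen 1: ■■■□■■
■□□■■■
■□■□□□
□□□■■■
□■■■■□
□□■□■■
gen 2: ■■■□■■
■□□□■■
■□□■■□
□□□□■■
□■■■■□
□□■□■■
gen 3: ■■■□■■
■□□□■■
■□□■□□
□□□■□□
□■■■□□
□□■□■■
gen 4: ■■■□■■
■□□□■■
■■□■□□
■■■■□□
□□■■□□
□□■□■■
gen 5: ■■■□■■
■□□□■■
■■□■□■
■■■■■■
□□■■□■
□□■□■■
gen 6: ■■■□■■
■□□□■■
■■□■□■
■■■■■□
□□■■■□
□□■□■□
gen 7: ■■■□■■
■□□□■■
■■□■□■
□■■■■□
■■■■■□
■□■□■□
gen 8: □□□□■■
■■□□■■
■■□■□■
□■■■■□
■■■■■□
■□■□■□
gen 9: □□□□■■
■■□□■■
■■□■□■
□■■■■□
■■■■□□
■□■■□■
gen 10: ■■□□■■
□■□□■■
■■□■□■
□■■■■□
■■■■□□
■□■■□■
gen 11: ■■□□■■
□■□□■■
■■□■□■
□■■■■□
■■■□□□
■□□□■■
gen 12: ■■□■□□
□■□□□■
■■□■□■
□■■■■□
■■■□□□
■□□□■■
gen 13: ■■□■□□
□□□□□■
□□■■□■
□□■■■□
■■■□□□
■□□□■■
gen 14: ■■■■□□
□■■■□■
□□□■□■
□□■■■□
■■■□□□
■□□□■■
gen 15: ■■■■□□
□■■■□■
□□□■□■
□□□■■□
■□□■□□
■□■□■■
gen 16: ■■■■□□
□■■■□■
□□□■□■
□□□■□□
■□□□■■
■□■□□■
gen 17: ■■■■□□
□■□■□■
□■■□□■
□□■■□□
■□□□■■
■□■□□■
gen 18: ■■■□□□
□■■□■■
□■■■□■
□□■■□□
■□□□■■
■□■□□■
gen 19: ■■■□□□
□■■□■■
□■■■□■
□□■■□□
■□□□□■
■□■■■□
gen 20: ■■■□□□
□■■□■■
□■■■□■
□□■□□□
■□■■■■
■□■□■□

1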